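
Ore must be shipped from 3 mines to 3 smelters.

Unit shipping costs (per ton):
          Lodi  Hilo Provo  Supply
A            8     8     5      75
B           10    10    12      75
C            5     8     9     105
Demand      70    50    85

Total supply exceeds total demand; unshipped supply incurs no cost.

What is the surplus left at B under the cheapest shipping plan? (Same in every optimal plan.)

50

An optimal plan:
  A->Provo: 75 × 5 = 375
  B->Hilo: 25 × 10 = 250
  C->Lodi: 70 × 5 = 350
  C->Hilo: 25 × 8 = 200
  C->Provo: 10 × 9 = 90
Total cost = 1265.
B ships 25 of its 75, leaving 50.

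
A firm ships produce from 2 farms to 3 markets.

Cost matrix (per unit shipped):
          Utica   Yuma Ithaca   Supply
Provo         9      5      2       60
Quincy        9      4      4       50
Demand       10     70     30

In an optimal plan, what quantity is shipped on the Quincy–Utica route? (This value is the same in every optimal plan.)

The minimum-cost plan:
  Provo->Utica: 10 × 9 = 90
  Provo->Yuma: 20 × 5 = 100
  Provo->Ithaca: 30 × 2 = 60
  Quincy->Yuma: 50 × 4 = 200
Total cost = 450.
The route Quincy→Utica is not used.

0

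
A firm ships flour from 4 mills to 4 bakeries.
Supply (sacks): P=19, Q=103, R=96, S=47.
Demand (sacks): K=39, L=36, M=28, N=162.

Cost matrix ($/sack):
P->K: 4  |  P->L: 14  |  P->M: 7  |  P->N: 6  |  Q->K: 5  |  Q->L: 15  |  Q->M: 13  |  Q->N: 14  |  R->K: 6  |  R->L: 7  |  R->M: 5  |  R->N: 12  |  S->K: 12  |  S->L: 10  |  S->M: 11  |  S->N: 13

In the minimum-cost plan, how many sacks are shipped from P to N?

19

The minimum-cost plan:
  P→N: 19 × $6 = $114
  Q→K: 39 × $5 = $195
  Q→N: 64 × $14 = $896
  R→L: 36 × $7 = $252
  R→M: 28 × $5 = $140
  R→N: 32 × $12 = $384
  S→N: 47 × $13 = $611
Total cost = $2592.
So P→N carries 19 sacks.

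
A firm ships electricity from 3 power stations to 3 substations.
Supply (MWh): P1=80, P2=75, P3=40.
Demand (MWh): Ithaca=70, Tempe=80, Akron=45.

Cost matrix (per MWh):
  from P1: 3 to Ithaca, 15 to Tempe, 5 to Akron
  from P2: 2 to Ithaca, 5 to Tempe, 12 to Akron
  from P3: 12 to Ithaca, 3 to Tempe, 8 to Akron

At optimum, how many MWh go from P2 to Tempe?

The minimum-cost plan:
  P1→Ithaca: 35 MWh
  P1→Akron: 45 MWh
  P2→Ithaca: 35 MWh
  P2→Tempe: 40 MWh
  P3→Tempe: 40 MWh
Total cost = 720.
So P2→Tempe carries 40 MWh.

40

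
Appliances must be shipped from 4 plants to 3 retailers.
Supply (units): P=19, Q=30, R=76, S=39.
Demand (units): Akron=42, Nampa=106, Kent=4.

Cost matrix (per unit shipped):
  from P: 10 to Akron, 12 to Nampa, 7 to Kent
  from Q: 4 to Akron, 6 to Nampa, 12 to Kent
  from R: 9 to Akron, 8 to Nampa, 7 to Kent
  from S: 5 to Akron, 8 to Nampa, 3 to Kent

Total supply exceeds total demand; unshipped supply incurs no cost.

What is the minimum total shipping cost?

A cheapest plan:
  P–Nampa: 3 × 12 = 36
  P–Kent: 4 × 7 = 28
  Q–Akron: 3 × 4 = 12
  Q–Nampa: 27 × 6 = 162
  R–Nampa: 76 × 8 = 608
  S–Akron: 39 × 5 = 195
Total = 36 + 28 + 12 + 162 + 608 + 195 = 1041.

1041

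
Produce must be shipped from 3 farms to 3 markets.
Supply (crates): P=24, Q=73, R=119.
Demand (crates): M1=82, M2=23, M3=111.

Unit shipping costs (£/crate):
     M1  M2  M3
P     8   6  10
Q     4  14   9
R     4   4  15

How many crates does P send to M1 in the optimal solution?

0

Solving gives:
  P to M3: 24 crates
  Q to M3: 73 crates
  R to M1: 82 crates
  R to M2: 23 crates
  R to M3: 14 crates
Total cost = £1527.
The route P→M1 is not used.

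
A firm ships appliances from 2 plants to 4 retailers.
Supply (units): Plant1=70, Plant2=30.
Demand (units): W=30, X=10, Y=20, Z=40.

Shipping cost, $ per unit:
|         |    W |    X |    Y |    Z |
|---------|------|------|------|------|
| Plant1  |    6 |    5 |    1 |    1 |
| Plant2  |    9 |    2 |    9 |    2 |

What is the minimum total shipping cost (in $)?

280

An optimal shipping plan:
  Plant1->W: 30 × $6 = $180
  Plant1->Y: 20 × $1 = $20
  Plant1->Z: 20 × $1 = $20
  Plant2->X: 10 × $2 = $20
  Plant2->Z: 20 × $2 = $40
Total = 180 + 20 + 20 + 20 + 40 = $280.
(Supply check: Plant1 ships 70; Plant2 ships 30.)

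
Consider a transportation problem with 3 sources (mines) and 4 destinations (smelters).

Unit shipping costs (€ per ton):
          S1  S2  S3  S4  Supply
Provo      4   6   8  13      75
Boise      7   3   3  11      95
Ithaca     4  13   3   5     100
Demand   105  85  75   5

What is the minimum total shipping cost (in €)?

Optimal allocation:
  Provo–S1: 75 × €4 = €300
  Boise–S2: 85 × €3 = €255
  Boise–S3: 10 × €3 = €30
  Ithaca–S1: 30 × €4 = €120
  Ithaca–S3: 65 × €3 = €195
  Ithaca–S4: 5 × €5 = €25
Total = 300 + 255 + 30 + 120 + 195 + 25 = €925.

925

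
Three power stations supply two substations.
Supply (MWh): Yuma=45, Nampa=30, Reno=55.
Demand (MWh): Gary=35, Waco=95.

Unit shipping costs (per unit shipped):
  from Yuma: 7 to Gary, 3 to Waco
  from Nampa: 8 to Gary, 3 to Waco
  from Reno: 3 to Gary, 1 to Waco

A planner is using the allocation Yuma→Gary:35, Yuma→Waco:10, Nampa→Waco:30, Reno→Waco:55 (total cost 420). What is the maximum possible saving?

70

Current plan cost = 35·7 + 10·3 + 30·3 + 55·1 = 420.
Optimal plan:
  Yuma to Waco: 45 MWh
  Nampa to Waco: 30 MWh
  Reno to Gary: 35 MWh
  Reno to Waco: 20 MWh
Optimal cost = 350.
Saving = 420 − 350 = 70.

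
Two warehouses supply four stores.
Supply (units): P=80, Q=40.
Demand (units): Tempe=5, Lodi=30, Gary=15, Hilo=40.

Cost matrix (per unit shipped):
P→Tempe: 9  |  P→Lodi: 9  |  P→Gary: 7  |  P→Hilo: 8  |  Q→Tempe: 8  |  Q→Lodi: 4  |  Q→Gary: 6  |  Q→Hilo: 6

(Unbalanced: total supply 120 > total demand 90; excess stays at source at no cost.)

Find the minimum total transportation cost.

570

One minimum-cost allocation:
  P–Tempe: 5 × 9 = 45
  P–Gary: 15 × 7 = 105
  P–Hilo: 30 × 8 = 240
  Q–Lodi: 30 × 4 = 120
  Q–Hilo: 10 × 6 = 60
Total = 45 + 105 + 240 + 120 + 60 = 570.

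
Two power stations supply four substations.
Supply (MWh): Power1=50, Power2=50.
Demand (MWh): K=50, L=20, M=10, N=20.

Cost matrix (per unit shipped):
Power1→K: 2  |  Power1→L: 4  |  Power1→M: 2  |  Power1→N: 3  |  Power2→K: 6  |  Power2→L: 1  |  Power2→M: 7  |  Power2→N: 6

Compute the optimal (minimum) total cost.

300

A cheapest plan:
  Power1->K: 40 × 2 = 80
  Power1->M: 10 × 2 = 20
  Power2->K: 10 × 6 = 60
  Power2->L: 20 × 1 = 20
  Power2->N: 20 × 6 = 120
Total = 80 + 20 + 60 + 20 + 120 = 300.
(Supply check: Power1 ships 50; Power2 ships 50.)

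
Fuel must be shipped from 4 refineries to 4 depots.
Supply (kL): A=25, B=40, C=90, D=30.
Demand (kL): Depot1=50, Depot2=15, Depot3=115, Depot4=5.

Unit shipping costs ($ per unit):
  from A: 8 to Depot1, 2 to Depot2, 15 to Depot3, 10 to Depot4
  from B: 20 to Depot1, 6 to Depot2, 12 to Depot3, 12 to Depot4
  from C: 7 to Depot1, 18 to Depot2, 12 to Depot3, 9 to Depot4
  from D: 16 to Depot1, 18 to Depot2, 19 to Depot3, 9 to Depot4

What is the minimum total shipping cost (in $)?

One minimum-cost allocation:
  A→Depot1: 10 × $8 = $80
  A→Depot2: 15 × $2 = $30
  B→Depot3: 40 × $12 = $480
  C→Depot1: 40 × $7 = $280
  C→Depot3: 50 × $12 = $600
  D→Depot3: 25 × $19 = $475
  D→Depot4: 5 × $9 = $45
Total = 80 + 30 + 480 + 280 + 600 + 475 + 45 = $1990.

1990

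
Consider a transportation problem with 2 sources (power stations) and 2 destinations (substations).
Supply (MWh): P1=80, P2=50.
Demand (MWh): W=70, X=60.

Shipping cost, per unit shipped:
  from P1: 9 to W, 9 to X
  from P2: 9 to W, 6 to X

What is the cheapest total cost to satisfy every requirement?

1020

A cheapest plan:
  P1 to W: 70 × 9 = 630
  P1 to X: 10 × 9 = 90
  P2 to X: 50 × 6 = 300
Total = 630 + 90 + 300 = 1020.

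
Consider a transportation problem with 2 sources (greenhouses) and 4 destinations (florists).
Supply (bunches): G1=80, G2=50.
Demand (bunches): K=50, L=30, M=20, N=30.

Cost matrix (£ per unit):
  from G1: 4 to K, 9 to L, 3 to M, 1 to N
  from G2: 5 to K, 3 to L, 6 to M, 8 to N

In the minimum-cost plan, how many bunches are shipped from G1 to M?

20

Solving gives:
  G1→K: 30 × £4 = £120
  G1→M: 20 × £3 = £60
  G1→N: 30 × £1 = £30
  G2→K: 20 × £5 = £100
  G2→L: 30 × £3 = £90
Total cost = £400.
So G1→M carries 20 bunches.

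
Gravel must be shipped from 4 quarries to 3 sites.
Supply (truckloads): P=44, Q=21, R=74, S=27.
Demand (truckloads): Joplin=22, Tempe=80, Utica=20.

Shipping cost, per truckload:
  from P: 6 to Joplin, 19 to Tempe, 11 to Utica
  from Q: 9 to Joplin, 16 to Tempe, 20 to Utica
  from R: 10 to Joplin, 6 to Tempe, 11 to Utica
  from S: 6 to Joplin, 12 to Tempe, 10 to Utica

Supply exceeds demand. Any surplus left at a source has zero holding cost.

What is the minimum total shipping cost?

848

An optimal shipping plan:
  P–Joplin: 22 × 6 = 132
  R–Tempe: 74 × 6 = 444
  S–Tempe: 6 × 12 = 72
  S–Utica: 20 × 10 = 200
Total = 132 + 444 + 72 + 200 = 848.
(Supply check: P ships 22; Q ships 0; R ships 74; S ships 26.)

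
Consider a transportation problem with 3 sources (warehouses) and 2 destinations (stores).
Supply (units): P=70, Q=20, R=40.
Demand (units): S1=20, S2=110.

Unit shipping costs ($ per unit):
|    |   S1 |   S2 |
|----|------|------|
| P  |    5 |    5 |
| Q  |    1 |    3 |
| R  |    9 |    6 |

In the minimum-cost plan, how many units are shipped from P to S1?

0

Solving gives:
  P->S2: 70 × $5 = $350
  Q->S1: 20 × $1 = $20
  R->S2: 40 × $6 = $240
Total cost = $610.
The route P→S1 is not used.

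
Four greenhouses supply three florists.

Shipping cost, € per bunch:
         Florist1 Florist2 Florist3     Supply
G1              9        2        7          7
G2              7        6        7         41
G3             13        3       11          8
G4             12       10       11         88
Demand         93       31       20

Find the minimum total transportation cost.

Optimal allocation:
  G1->Florist2: 7 × €2 = €14
  G2->Florist1: 41 × €7 = €287
  G3->Florist2: 8 × €3 = €24
  G4->Florist1: 52 × €12 = €624
  G4->Florist2: 16 × €10 = €160
  G4->Florist3: 20 × €11 = €220
Total = 14 + 287 + 24 + 624 + 160 + 220 = €1329.

1329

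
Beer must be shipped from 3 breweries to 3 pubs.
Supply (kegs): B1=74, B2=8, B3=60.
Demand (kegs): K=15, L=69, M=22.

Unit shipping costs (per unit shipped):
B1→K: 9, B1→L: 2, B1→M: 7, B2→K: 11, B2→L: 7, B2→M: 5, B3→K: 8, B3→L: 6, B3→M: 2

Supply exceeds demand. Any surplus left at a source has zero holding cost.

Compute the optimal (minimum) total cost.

302

An optimal shipping plan:
  B1->L: 69 × 2 = 138
  B3->K: 15 × 8 = 120
  B3->M: 22 × 2 = 44
Total = 138 + 120 + 44 = 302.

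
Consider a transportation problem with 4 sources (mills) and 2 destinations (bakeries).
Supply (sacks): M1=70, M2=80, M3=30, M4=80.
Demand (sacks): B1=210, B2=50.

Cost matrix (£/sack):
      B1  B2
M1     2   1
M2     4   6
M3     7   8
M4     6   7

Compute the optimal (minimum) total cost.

One minimum-cost allocation:
  M1 to B1: 20 sacks
  M1 to B2: 50 sacks
  M2 to B1: 80 sacks
  M3 to B1: 30 sacks
  M4 to B1: 80 sacks
Total cost = £1100.
(Supply check: M1 ships 70; M2 ships 80; M3 ships 30; M4 ships 80.)

1100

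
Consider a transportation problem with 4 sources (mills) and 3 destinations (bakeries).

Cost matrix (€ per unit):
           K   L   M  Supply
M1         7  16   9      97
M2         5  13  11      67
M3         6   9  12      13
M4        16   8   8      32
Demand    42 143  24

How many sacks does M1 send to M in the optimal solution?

24

Optimal shipments:
  M1–K: 42 × €7 = €294
  M1–L: 31 × €16 = €496
  M1–M: 24 × €9 = €216
  M2–L: 67 × €13 = €871
  M3–L: 13 × €9 = €117
  M4–L: 32 × €8 = €256
Total cost = €2250.
So M1→M carries 24 sacks.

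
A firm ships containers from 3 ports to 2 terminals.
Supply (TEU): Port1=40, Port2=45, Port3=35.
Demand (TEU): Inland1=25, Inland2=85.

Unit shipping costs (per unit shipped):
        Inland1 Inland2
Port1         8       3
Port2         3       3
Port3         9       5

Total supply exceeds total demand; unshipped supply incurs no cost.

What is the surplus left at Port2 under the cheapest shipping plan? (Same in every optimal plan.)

0

Minimum-cost shipments:
  Port1–Inland2: 40 × 3 = 120
  Port2–Inland1: 25 × 3 = 75
  Port2–Inland2: 20 × 3 = 60
  Port3–Inland2: 25 × 5 = 125
Total cost = 380.
Port2 ships 45 of its 45, leaving 0.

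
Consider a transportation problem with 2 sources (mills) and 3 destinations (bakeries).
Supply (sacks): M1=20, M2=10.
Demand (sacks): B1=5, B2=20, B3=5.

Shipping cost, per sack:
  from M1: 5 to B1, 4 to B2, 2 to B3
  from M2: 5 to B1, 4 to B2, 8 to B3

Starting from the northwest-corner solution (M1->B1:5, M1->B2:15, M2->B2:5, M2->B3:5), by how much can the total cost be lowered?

Current plan cost = 5·5 + 15·4 + 5·4 + 5·8 = 145.
Optimal plan:
  M1→B1: 5 × 5 = 25
  M1→B2: 10 × 4 = 40
  M1→B3: 5 × 2 = 10
  M2→B2: 10 × 4 = 40
Optimal cost = 115.
Saving = 145 − 115 = 30.

30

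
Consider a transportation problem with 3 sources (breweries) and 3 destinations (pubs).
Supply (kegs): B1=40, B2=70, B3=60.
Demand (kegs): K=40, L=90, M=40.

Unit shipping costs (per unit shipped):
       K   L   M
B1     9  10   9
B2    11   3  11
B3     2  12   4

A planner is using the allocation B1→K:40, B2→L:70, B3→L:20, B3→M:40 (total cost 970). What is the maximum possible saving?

Current plan cost = 40·9 + 70·3 + 20·12 + 40·4 = 970.
Optimal plan:
  B1->L: 20 × 10 = 200
  B1->M: 20 × 9 = 180
  B2->L: 70 × 3 = 210
  B3->K: 40 × 2 = 80
  B3->M: 20 × 4 = 80
Optimal cost = 750.
Saving = 970 − 750 = 220.

220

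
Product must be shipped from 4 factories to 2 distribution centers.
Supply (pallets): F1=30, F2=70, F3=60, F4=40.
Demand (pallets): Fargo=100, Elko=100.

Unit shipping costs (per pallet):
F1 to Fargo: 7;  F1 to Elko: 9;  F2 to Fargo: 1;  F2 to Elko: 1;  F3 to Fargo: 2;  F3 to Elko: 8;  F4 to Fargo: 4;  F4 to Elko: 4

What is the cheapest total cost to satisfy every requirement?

560

An optimal shipping plan:
  F1–Fargo: 30 × 7 = 210
  F2–Fargo: 10 × 1 = 10
  F2–Elko: 60 × 1 = 60
  F3–Fargo: 60 × 2 = 120
  F4–Elko: 40 × 4 = 160
Total = 210 + 10 + 60 + 120 + 160 = 560.
(Supply check: F1 ships 30; F2 ships 70; F3 ships 60; F4 ships 40.)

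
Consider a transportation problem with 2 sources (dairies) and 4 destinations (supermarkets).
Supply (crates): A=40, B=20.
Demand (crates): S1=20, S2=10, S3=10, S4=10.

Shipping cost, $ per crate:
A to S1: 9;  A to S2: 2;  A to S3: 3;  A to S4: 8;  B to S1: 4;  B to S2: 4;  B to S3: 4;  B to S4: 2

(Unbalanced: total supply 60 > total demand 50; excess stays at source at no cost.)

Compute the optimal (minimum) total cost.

200

One minimum-cost allocation:
  A→S1: 10 × $9 = $90
  A→S2: 10 × $2 = $20
  A→S3: 10 × $3 = $30
  B→S1: 10 × $4 = $40
  B→S4: 10 × $2 = $20
Total = 90 + 20 + 30 + 40 + 20 = $200.
(Supply check: A ships 30; B ships 20.)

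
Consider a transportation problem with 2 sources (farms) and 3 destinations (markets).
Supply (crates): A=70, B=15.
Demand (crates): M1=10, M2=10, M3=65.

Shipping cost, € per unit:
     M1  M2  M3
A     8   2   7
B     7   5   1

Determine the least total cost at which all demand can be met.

A cheapest plan:
  A->M1: 10 × €8 = €80
  A->M2: 10 × €2 = €20
  A->M3: 50 × €7 = €350
  B->M3: 15 × €1 = €15
Total = 80 + 20 + 350 + 15 = €465.

465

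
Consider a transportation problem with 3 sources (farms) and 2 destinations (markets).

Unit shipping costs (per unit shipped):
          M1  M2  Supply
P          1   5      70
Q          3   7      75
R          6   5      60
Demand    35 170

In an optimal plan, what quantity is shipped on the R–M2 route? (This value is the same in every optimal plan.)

Solving gives:
  P–M1: 35 × 1 = 35
  P–M2: 35 × 5 = 175
  Q–M2: 75 × 7 = 525
  R–M2: 60 × 5 = 300
Total cost = 1035.
So R→M2 carries 60 crates.

60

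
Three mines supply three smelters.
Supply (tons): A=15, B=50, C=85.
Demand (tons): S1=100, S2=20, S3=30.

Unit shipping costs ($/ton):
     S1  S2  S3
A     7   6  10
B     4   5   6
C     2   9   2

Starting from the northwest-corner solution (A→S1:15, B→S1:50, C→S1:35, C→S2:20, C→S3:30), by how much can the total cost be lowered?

Current plan cost = 15·7 + 50·4 + 35·2 + 20·9 + 30·2 = $615.
Optimal plan:
  A→S2: 15 tons
  B→S1: 45 tons
  B→S2: 5 tons
  C→S1: 55 tons
  C→S3: 30 tons
Optimal cost = $465.
Saving = 615 − 465 = $150.

150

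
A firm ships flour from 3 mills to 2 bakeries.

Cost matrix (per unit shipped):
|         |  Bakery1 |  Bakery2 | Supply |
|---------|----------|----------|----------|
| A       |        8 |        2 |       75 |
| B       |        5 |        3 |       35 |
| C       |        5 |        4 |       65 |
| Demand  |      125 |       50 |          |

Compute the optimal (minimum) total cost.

800

Optimal allocation:
  A–Bakery1: 25 sacks
  A–Bakery2: 50 sacks
  B–Bakery1: 35 sacks
  C–Bakery1: 65 sacks
Total cost = 800.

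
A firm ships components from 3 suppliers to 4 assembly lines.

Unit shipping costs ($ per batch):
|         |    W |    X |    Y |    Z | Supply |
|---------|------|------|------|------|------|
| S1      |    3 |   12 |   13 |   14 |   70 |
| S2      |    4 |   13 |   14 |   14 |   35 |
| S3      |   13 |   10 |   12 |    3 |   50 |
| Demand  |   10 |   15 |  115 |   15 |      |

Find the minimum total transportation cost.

1735

An optimal shipping plan:
  S1 to W: 10 × $3 = $30
  S1 to Y: 60 × $13 = $780
  S2 to Y: 35 × $14 = $490
  S3 to X: 15 × $10 = $150
  S3 to Y: 20 × $12 = $240
  S3 to Z: 15 × $3 = $45
Total = 30 + 780 + 490 + 150 + 240 + 45 = $1735.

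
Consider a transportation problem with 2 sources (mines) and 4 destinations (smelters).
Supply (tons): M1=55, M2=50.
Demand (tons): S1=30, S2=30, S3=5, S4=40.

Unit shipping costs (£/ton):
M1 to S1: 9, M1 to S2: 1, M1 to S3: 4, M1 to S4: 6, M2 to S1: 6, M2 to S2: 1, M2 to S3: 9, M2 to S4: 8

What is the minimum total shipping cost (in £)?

A cheapest plan:
  M1–S2: 10 × £1 = £10
  M1–S3: 5 × £4 = £20
  M1–S4: 40 × £6 = £240
  M2–S1: 30 × £6 = £180
  M2–S2: 20 × £1 = £20
Total = 10 + 20 + 240 + 180 + 20 = £470.

470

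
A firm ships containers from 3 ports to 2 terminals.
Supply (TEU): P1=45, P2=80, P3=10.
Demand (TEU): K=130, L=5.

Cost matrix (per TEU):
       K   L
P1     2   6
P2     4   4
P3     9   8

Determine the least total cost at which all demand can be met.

An optimal shipping plan:
  P1–K: 45 × 2 = 90
  P2–K: 80 × 4 = 320
  P3–K: 5 × 9 = 45
  P3–L: 5 × 8 = 40
Total = 90 + 320 + 45 + 40 = 495.
(Supply check: P1 ships 45; P2 ships 80; P3 ships 10.)

495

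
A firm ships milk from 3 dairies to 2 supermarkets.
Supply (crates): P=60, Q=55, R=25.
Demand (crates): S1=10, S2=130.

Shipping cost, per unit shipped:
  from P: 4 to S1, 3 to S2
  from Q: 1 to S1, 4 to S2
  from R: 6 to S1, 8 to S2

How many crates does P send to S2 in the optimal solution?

60

Solving gives:
  P->S2: 60 × 3 = 180
  Q->S1: 10 × 1 = 10
  Q->S2: 45 × 4 = 180
  R->S2: 25 × 8 = 200
Total cost = 570.
So P→S2 carries 60 crates.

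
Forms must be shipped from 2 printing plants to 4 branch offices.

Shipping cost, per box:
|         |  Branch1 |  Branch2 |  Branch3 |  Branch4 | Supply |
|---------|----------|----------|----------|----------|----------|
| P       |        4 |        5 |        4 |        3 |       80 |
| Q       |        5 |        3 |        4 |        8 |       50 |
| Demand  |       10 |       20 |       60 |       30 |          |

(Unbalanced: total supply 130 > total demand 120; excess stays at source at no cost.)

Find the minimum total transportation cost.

An optimal shipping plan:
  P->Branch1: 10 × 4 = 40
  P->Branch3: 30 × 4 = 120
  P->Branch4: 30 × 3 = 90
  Q->Branch2: 20 × 3 = 60
  Q->Branch3: 30 × 4 = 120
Total = 40 + 120 + 90 + 60 + 120 = 430.

430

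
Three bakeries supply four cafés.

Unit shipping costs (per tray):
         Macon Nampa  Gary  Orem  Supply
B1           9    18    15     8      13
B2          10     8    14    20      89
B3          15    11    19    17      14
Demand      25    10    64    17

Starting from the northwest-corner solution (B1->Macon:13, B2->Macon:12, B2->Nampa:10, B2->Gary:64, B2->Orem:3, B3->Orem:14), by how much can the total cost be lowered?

83

Current plan cost = 13·9 + 12·10 + 10·8 + 64·14 + 3·20 + 14·17 = 1511.
Optimal plan:
  B1->Orem: 13 × 8 = 104
  B2->Macon: 25 × 10 = 250
  B2->Gary: 64 × 14 = 896
  B3->Nampa: 10 × 11 = 110
  B3->Orem: 4 × 17 = 68
Optimal cost = 1428.
Saving = 1511 − 1428 = 83.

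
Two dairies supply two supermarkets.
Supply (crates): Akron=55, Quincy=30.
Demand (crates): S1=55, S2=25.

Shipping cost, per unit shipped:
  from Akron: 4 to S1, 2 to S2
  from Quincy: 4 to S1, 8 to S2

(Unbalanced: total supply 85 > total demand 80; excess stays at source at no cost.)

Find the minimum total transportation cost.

270

A cheapest plan:
  Akron–S1: 25 × 4 = 100
  Akron–S2: 25 × 2 = 50
  Quincy–S1: 30 × 4 = 120
Total = 100 + 50 + 120 = 270.
(Supply check: Akron ships 50; Quincy ships 30.)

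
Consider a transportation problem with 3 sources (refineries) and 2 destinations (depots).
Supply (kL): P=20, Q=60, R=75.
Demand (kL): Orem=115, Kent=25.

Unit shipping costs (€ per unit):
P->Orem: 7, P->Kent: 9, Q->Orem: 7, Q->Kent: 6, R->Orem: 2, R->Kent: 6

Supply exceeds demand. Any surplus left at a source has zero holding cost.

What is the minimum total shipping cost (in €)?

Optimal allocation:
  P to Orem: 5 × €7 = €35
  Q to Orem: 35 × €7 = €245
  Q to Kent: 25 × €6 = €150
  R to Orem: 75 × €2 = €150
Total = 35 + 245 + 150 + 150 = €580.

580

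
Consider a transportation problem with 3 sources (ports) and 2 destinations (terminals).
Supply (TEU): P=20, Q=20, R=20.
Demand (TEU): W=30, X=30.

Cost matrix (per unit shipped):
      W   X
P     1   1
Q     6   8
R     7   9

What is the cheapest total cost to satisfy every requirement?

Optimal allocation:
  P->X: 20 × 1 = 20
  Q->W: 20 × 6 = 120
  R->W: 10 × 7 = 70
  R->X: 10 × 9 = 90
Total = 20 + 120 + 70 + 90 = 300.
(Supply check: P ships 20; Q ships 20; R ships 20.)

300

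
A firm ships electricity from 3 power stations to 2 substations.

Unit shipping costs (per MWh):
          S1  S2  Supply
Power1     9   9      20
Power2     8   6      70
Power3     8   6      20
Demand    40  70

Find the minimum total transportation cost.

Optimal allocation:
  Power1->S1: 20 × 9 = 180
  Power2->S2: 70 × 6 = 420
  Power3->S1: 20 × 8 = 160
Total = 180 + 420 + 160 = 760.
(Supply check: Power1 ships 20; Power2 ships 70; Power3 ships 20.)

760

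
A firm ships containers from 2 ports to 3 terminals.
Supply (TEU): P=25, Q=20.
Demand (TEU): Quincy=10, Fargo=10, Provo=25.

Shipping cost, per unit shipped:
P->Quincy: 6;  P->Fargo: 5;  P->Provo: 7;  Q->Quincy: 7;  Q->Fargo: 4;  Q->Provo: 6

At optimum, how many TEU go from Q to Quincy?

Solving gives:
  P to Quincy: 10 TEU
  P to Fargo: 10 TEU
  P to Provo: 5 TEU
  Q to Provo: 20 TEU
Total cost = 265.
The route Q→Quincy is not used.

0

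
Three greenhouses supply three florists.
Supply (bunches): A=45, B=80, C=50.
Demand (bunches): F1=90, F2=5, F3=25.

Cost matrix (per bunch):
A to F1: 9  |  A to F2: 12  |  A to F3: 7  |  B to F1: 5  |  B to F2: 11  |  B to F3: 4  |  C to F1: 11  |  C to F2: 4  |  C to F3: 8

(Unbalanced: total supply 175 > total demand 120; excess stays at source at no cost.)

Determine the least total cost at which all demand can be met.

A cheapest plan:
  A to F1: 10 × 9 = 90
  A to F3: 25 × 7 = 175
  B to F1: 80 × 5 = 400
  C to F2: 5 × 4 = 20
Total = 90 + 175 + 400 + 20 = 685.

685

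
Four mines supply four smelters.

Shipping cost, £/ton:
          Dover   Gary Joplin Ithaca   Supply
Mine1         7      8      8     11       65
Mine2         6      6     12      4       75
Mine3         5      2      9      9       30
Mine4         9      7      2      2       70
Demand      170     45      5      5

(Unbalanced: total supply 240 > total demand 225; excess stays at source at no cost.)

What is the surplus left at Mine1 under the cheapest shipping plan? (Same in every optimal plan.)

An optimal plan:
  Mine1->Dover: 65 tons
  Mine2->Dover: 75 tons
  Mine3->Gary: 30 tons
  Mine4->Dover: 30 tons
  Mine4->Gary: 15 tons
  Mine4->Joplin: 5 tons
  Mine4->Ithaca: 5 tons
Total cost = £1360.
Mine1 ships 65 of its 65, leaving 0.

0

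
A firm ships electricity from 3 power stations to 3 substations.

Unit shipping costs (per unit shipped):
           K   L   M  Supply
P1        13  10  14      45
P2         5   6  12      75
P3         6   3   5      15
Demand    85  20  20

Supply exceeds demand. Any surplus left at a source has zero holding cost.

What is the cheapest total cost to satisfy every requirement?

An optimal shipping plan:
  P1–K: 10 × 13 = 130
  P1–L: 20 × 10 = 200
  P1–M: 5 × 14 = 70
  P2–K: 75 × 5 = 375
  P3–M: 15 × 5 = 75
Total = 130 + 200 + 70 + 375 + 75 = 850.
(Supply check: P1 ships 35; P2 ships 75; P3 ships 15.)

850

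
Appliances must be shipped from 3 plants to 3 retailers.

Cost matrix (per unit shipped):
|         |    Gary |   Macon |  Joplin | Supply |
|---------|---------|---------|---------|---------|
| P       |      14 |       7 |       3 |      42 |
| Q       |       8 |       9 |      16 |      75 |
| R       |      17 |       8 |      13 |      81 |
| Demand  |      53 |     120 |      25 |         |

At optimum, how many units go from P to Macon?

17

The minimum-cost plan:
  P→Macon: 17 units
  P→Joplin: 25 units
  Q→Gary: 53 units
  Q→Macon: 22 units
  R→Macon: 81 units
Total cost = 1464.
So P→Macon carries 17 units.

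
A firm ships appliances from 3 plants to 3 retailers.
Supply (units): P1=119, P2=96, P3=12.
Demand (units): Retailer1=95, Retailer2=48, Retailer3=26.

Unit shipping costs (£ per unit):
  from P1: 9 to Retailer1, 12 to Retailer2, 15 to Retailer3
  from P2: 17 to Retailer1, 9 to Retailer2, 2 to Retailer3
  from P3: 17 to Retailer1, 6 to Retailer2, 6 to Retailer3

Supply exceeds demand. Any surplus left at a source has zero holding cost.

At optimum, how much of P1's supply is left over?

24

Minimum-cost shipments:
  P1 to Retailer1: 95 units
  P2 to Retailer2: 36 units
  P2 to Retailer3: 26 units
  P3 to Retailer2: 12 units
Total cost = £1303.
P1 ships 95 of its 119, leaving 24.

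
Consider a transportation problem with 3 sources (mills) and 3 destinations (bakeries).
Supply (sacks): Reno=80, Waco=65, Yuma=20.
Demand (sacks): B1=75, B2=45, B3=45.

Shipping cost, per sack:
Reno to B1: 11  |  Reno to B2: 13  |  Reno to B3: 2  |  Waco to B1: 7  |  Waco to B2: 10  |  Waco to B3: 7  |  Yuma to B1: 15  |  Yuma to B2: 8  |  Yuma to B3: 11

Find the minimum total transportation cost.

1140

Optimal allocation:
  Reno to B1: 10 × 11 = 110
  Reno to B2: 25 × 13 = 325
  Reno to B3: 45 × 2 = 90
  Waco to B1: 65 × 7 = 455
  Yuma to B2: 20 × 8 = 160
Total = 110 + 325 + 90 + 455 + 160 = 1140.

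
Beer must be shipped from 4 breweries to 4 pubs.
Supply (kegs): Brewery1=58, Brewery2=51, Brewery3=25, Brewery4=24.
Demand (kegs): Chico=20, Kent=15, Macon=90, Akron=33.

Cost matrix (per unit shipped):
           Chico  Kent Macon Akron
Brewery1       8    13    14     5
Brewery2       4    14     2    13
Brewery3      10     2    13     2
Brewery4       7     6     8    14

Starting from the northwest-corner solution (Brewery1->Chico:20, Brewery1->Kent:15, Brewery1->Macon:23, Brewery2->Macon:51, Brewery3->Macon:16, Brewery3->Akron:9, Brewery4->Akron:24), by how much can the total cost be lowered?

512

Current plan cost = 20·8 + 15·13 + 23·14 + 51·2 + 16·13 + 9·2 + 24·14 = 1341.
Optimal plan:
  Brewery1 to Chico: 20 × 8 = 160
  Brewery1 to Macon: 15 × 14 = 210
  Brewery1 to Akron: 23 × 5 = 115
  Brewery2 to Macon: 51 × 2 = 102
  Brewery3 to Kent: 15 × 2 = 30
  Brewery3 to Akron: 10 × 2 = 20
  Brewery4 to Macon: 24 × 8 = 192
Optimal cost = 829.
Saving = 1341 − 829 = 512.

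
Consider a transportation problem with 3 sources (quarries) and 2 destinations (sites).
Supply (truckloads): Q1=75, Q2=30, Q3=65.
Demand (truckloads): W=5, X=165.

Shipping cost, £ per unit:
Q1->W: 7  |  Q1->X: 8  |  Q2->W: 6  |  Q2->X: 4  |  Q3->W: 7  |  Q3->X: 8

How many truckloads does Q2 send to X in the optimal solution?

Optimal shipments:
  Q1→W: 5 × £7 = £35
  Q1→X: 70 × £8 = £560
  Q2→X: 30 × £4 = £120
  Q3→X: 65 × £8 = £520
Total cost = £1235.
So Q2→X carries 30 truckloads.

30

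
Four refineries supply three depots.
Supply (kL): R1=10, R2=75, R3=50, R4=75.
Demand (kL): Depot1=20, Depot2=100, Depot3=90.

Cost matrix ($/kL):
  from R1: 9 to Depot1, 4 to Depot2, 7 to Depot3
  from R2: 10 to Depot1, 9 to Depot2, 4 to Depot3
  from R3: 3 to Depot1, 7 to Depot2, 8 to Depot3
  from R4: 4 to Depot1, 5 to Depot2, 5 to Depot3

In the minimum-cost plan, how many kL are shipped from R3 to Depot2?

Solving gives:
  R1–Depot2: 10 × $4 = $40
  R2–Depot3: 75 × $4 = $300
  R3–Depot1: 20 × $3 = $60
  R3–Depot2: 30 × $7 = $210
  R4–Depot2: 60 × $5 = $300
  R4–Depot3: 15 × $5 = $75
Total cost = $985.
So R3→Depot2 carries 30 kL.

30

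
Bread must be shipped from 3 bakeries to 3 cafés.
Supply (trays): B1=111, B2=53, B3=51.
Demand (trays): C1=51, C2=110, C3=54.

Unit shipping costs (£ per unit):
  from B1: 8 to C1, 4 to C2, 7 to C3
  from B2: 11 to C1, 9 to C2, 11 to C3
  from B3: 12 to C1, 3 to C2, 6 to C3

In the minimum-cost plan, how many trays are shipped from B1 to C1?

0

Solving gives:
  B1->C2: 59 × £4 = £236
  B1->C3: 52 × £7 = £364
  B2->C1: 51 × £11 = £561
  B2->C3: 2 × £11 = £22
  B3->C2: 51 × £3 = £153
Total cost = £1336.
The route B1→C1 is not used.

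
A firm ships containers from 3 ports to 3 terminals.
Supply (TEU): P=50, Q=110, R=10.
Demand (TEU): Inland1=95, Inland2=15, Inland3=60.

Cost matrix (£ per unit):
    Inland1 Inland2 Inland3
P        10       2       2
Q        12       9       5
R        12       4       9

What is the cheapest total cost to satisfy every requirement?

Optimal allocation:
  P->Inland2: 5 TEU
  P->Inland3: 45 TEU
  Q->Inland1: 95 TEU
  Q->Inland3: 15 TEU
  R->Inland2: 10 TEU
Total cost = £1355.

1355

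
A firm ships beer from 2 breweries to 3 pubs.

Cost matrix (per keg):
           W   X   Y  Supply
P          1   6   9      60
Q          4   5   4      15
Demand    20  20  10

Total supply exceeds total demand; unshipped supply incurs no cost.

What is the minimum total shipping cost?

Optimal allocation:
  P–W: 20 kegs
  P–X: 15 kegs
  Q–X: 5 kegs
  Q–Y: 10 kegs
Total cost = 175.

175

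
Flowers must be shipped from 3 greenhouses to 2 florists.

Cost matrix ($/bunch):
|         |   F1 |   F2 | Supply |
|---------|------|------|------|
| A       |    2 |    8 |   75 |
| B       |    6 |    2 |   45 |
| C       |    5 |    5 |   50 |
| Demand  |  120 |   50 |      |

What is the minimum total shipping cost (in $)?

490

A cheapest plan:
  A to F1: 75 bunches
  B to F2: 45 bunches
  C to F1: 45 bunches
  C to F2: 5 bunches
Total cost = $490.
(Supply check: A ships 75; B ships 45; C ships 50.)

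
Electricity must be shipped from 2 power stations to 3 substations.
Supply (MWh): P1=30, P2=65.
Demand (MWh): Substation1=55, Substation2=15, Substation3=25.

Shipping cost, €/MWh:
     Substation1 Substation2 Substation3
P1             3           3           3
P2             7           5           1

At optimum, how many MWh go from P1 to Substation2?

0

Optimal shipments:
  P1 to Substation1: 30 × €3 = €90
  P2 to Substation1: 25 × €7 = €175
  P2 to Substation2: 15 × €5 = €75
  P2 to Substation3: 25 × €1 = €25
Total cost = €365.
The route P1→Substation2 is not used.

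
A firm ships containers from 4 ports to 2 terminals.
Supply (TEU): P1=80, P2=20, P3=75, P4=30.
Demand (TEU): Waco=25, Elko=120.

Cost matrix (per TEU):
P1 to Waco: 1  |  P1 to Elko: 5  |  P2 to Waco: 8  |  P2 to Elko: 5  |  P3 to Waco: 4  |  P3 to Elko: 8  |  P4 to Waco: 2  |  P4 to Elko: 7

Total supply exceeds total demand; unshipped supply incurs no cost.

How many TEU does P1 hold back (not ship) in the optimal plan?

0

Minimum-cost shipments:
  P1–Elko: 80 × 5 = 400
  P2–Elko: 20 × 5 = 100
  P3–Elko: 15 × 8 = 120
  P4–Waco: 25 × 2 = 50
  P4–Elko: 5 × 7 = 35
Total cost = 705.
P1 ships 80 of its 80, leaving 0.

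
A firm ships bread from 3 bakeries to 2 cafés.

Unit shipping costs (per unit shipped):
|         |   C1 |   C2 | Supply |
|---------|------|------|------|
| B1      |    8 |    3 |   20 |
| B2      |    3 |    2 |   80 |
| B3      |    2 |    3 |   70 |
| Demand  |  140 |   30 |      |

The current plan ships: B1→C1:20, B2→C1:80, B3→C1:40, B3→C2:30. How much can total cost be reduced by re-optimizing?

Current plan cost = 20·8 + 80·3 + 40·2 + 30·3 = 570.
Optimal plan:
  B1→C2: 20 × 3 = 60
  B2→C1: 70 × 3 = 210
  B2→C2: 10 × 2 = 20
  B3→C1: 70 × 2 = 140
Optimal cost = 430.
Saving = 570 − 430 = 140.

140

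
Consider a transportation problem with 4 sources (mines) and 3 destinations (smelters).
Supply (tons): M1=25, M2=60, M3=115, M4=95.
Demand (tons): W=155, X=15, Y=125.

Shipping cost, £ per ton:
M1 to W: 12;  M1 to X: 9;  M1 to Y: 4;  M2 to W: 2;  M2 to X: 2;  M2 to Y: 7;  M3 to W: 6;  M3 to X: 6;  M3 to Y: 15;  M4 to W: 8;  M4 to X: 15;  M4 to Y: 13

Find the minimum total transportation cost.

2170

Optimal allocation:
  M1->Y: 25 × £4 = £100
  M2->W: 40 × £2 = £80
  M2->X: 15 × £2 = £30
  M2->Y: 5 × £7 = £35
  M3->W: 115 × £6 = £690
  M4->Y: 95 × £13 = £1235
Total = 100 + 80 + 30 + 35 + 690 + 1235 = £2170.
(Supply check: M1 ships 25; M2 ships 60; M3 ships 115; M4 ships 95.)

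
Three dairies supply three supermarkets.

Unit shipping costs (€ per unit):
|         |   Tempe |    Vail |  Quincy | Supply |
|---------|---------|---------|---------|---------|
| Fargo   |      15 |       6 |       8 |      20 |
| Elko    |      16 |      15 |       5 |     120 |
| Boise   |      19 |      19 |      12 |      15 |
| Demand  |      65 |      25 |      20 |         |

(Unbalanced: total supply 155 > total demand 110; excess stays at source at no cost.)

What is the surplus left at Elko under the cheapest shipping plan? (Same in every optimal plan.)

An optimal plan:
  Fargo->Vail: 20 crates
  Elko->Tempe: 65 crates
  Elko->Vail: 5 crates
  Elko->Quincy: 20 crates
Total cost = €1335.
Elko ships 90 of its 120, leaving 30.

30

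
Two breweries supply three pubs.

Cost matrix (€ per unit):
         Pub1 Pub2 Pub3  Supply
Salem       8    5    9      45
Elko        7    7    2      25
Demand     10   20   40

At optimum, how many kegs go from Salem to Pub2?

Solving gives:
  Salem to Pub1: 10 × €8 = €80
  Salem to Pub2: 20 × €5 = €100
  Salem to Pub3: 15 × €9 = €135
  Elko to Pub3: 25 × €2 = €50
Total cost = €365.
So Salem→Pub2 carries 20 kegs.

20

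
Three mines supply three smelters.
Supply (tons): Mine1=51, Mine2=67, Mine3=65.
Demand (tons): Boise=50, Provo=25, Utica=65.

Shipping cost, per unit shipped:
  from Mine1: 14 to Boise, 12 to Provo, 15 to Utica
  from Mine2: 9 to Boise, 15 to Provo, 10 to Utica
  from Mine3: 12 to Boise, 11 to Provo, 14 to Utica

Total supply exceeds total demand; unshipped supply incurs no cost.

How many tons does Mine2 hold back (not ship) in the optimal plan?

0

Minimum-cost shipments:
  Mine1->Provo: 8 × 12 = 96
  Mine2->Boise: 2 × 9 = 18
  Mine2->Utica: 65 × 10 = 650
  Mine3->Boise: 48 × 12 = 576
  Mine3->Provo: 17 × 11 = 187
Total cost = 1527.
Mine2 ships 67 of its 67, leaving 0.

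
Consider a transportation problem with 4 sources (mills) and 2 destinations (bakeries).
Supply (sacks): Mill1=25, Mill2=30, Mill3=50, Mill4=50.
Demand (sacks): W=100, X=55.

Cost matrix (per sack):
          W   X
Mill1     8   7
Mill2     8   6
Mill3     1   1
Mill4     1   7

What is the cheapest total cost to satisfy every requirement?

455

A cheapest plan:
  Mill1→X: 25 × 7 = 175
  Mill2→X: 30 × 6 = 180
  Mill3→W: 50 × 1 = 50
  Mill4→W: 50 × 1 = 50
Total = 175 + 180 + 50 + 50 = 455.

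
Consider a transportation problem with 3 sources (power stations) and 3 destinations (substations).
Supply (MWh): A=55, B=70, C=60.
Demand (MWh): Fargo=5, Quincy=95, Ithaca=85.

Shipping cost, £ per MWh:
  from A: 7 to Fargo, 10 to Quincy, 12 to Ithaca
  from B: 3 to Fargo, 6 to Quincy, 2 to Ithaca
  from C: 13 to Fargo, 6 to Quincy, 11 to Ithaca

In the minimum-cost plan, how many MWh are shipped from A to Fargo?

Solving gives:
  A–Fargo: 5 MWh
  A–Quincy: 35 MWh
  A–Ithaca: 15 MWh
  B–Ithaca: 70 MWh
  C–Quincy: 60 MWh
Total cost = £1065.
So A→Fargo carries 5 MWh.

5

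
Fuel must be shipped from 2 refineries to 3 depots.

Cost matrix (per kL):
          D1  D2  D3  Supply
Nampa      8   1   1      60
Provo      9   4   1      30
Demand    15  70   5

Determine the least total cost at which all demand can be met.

240

One minimum-cost allocation:
  Nampa->D2: 60 × 1 = 60
  Provo->D1: 15 × 9 = 135
  Provo->D2: 10 × 4 = 40
  Provo->D3: 5 × 1 = 5
Total = 60 + 135 + 40 + 5 = 240.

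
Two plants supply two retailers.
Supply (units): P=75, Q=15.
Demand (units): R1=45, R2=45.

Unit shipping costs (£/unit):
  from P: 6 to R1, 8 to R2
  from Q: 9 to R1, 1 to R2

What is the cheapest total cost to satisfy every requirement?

An optimal shipping plan:
  P–R1: 45 × £6 = £270
  P–R2: 30 × £8 = £240
  Q–R2: 15 × £1 = £15
Total = 270 + 240 + 15 = £525.
(Supply check: P ships 75; Q ships 15.)

525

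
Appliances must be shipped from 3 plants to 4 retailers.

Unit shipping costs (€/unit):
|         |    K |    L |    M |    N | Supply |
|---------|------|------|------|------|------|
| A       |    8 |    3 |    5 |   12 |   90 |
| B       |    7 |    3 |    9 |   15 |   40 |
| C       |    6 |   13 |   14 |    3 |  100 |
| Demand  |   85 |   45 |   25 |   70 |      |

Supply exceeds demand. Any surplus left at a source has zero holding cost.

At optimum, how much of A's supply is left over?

5

An optimal plan:
  A→K: 15 × €8 = €120
  A→L: 45 × €3 = €135
  A→M: 25 × €5 = €125
  B→K: 40 × €7 = €280
  C→K: 30 × €6 = €180
  C→N: 70 × €3 = €210
Total cost = €1050.
A ships 85 of its 90, leaving 5.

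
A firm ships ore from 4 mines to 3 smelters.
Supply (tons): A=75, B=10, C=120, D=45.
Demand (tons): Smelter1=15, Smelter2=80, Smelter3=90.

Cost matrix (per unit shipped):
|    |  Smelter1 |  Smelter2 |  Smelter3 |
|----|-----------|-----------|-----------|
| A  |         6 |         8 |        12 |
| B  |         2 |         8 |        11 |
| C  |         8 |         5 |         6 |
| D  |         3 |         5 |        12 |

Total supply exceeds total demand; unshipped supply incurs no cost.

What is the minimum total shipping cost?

1005

An optimal shipping plan:
  A to Smelter2: 10 tons
  B to Smelter1: 10 tons
  C to Smelter2: 30 tons
  C to Smelter3: 90 tons
  D to Smelter1: 5 tons
  D to Smelter2: 40 tons
Total cost = 1005.
(Supply check: A ships 10; B ships 10; C ships 120; D ships 45.)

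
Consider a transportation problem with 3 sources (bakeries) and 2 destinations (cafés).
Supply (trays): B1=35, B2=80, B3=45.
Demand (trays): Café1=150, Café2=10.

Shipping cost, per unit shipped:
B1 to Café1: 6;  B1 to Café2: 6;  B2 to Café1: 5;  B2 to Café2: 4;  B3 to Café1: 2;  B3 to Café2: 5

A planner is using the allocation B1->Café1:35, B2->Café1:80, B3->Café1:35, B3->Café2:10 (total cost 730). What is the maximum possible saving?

Current plan cost = 35·6 + 80·5 + 35·2 + 10·5 = 730.
Optimal plan:
  B1→Café1: 35 × 6 = 210
  B2→Café1: 70 × 5 = 350
  B2→Café2: 10 × 4 = 40
  B3→Café1: 45 × 2 = 90
Optimal cost = 690.
Saving = 730 − 690 = 40.

40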